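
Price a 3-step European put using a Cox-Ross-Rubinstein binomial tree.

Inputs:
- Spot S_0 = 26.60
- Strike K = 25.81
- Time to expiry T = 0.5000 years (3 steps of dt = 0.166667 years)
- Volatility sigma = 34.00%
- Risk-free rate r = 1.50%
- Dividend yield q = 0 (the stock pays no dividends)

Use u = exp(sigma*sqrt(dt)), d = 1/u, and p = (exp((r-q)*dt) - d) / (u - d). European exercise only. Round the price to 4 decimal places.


Answer: Price = V(0,0) = 2.2293

Derivation:
dt = T/N = 0.166667
u = exp(sigma*sqrt(dt)) = 1.148899; d = 1/u = 0.870398
p = (exp((r-q)*dt) - d) / (u - d) = 0.474342
Discount per step: exp(-r*dt) = 0.997503
Stock lattice S(k, i) with i counting down-moves:
  k=0: S(0,0) = 26.6000
  k=1: S(1,0) = 30.5607; S(1,1) = 23.1526
  k=2: S(2,0) = 35.1112; S(2,1) = 26.6000; S(2,2) = 20.1520
  k=3: S(3,0) = 40.3392; S(3,1) = 30.5607; S(3,2) = 23.1526; S(3,3) = 17.5402
Terminal payoffs V(N, i) = max(K - S_T, 0):
  V(3,0) = 0.000000; V(3,1) = 0.000000; V(3,2) = 2.657407; V(3,3) = 8.269755
Backward induction: V(k, i) = exp(-r*dt) * [p * V(k+1, i) + (1-p) * V(k+1, i+1)].
  V(2,0) = exp(-r*dt) * [p*0.000000 + (1-p)*0.000000] = 0.000000
  V(2,1) = exp(-r*dt) * [p*0.000000 + (1-p)*2.657407] = 1.393398
  V(2,2) = exp(-r*dt) * [p*2.657407 + (1-p)*8.269755] = 5.593579
  V(1,0) = exp(-r*dt) * [p*0.000000 + (1-p)*1.393398] = 0.730622
  V(1,1) = exp(-r*dt) * [p*1.393398 + (1-p)*5.593579] = 3.592263
  V(0,0) = exp(-r*dt) * [p*0.730622 + (1-p)*3.592263] = 2.229285


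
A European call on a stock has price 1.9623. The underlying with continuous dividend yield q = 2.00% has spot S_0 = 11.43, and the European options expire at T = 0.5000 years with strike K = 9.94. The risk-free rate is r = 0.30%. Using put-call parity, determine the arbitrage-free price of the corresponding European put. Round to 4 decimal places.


Put-call parity: C - P = S_0 * exp(-qT) - K * exp(-rT).
S_0 * exp(-qT) = 11.4300 * 0.99004983 = 11.31626960
K * exp(-rT) = 9.9400 * 0.99850112 = 9.92510118
P = C - S*exp(-qT) + K*exp(-rT)
P = 1.9623 - 11.31626960 + 9.92510118 = 0.5711

Answer: Put price = 0.5711


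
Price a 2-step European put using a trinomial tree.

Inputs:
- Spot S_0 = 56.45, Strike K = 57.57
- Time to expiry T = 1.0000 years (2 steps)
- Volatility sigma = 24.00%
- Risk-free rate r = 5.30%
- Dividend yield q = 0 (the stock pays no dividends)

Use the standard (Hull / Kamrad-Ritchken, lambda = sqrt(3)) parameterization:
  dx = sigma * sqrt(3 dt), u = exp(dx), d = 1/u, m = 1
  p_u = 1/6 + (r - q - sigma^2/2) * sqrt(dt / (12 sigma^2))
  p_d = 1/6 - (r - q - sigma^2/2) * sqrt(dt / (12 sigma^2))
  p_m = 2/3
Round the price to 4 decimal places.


Answer: Price = V(0,0) = 3.9233

Derivation:
dt = T/N = 0.500000; dx = sigma*sqrt(3*dt) = 0.293939
u = exp(dx) = 1.341702; d = 1/u = 0.745322
p_u = 0.187249, p_m = 0.666667, p_d = 0.146084
Discount per step: exp(-r*dt) = 0.973848
Stock lattice S(k, j) with j the centered position index:
  k=0: S(0,+0) = 56.4500
  k=1: S(1,-1) = 42.0734; S(1,+0) = 56.4500; S(1,+1) = 75.7391
  k=2: S(2,-2) = 31.3583; S(2,-1) = 42.0734; S(2,+0) = 56.4500; S(2,+1) = 75.7391; S(2,+2) = 101.6192
Terminal payoffs V(N, j) = max(K - S_T, 0):
  V(2,-2) = 26.211739; V(2,-1) = 15.496566; V(2,+0) = 1.120000; V(2,+1) = 0.000000; V(2,+2) = 0.000000
Backward induction: V(k, j) = exp(-r*dt) * [p_u * V(k+1, j+1) + p_m * V(k+1, j) + p_d * V(k+1, j-1)]
  V(1,-1) = exp(-r*dt) * [p_u*1.120000 + p_m*15.496566 + p_d*26.211739] = 13.994082
  V(1,+0) = exp(-r*dt) * [p_u*0.000000 + p_m*1.120000 + p_d*15.496566] = 2.931740
  V(1,+1) = exp(-r*dt) * [p_u*0.000000 + p_m*0.000000 + p_d*1.120000] = 0.159335
  V(0,+0) = exp(-r*dt) * [p_u*0.159335 + p_m*2.931740 + p_d*13.994082] = 3.923285


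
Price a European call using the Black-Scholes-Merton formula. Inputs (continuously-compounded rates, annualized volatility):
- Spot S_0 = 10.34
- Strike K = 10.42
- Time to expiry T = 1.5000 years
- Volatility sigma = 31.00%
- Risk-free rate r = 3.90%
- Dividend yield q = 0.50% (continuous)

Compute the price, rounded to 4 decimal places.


d1 = (ln(S/K) + (r - q + 0.5*sigma^2) * T) / (sigma * sqrt(T)) = 0.30386271
d2 = d1 - sigma * sqrt(T) = -0.07580820
exp(-rT) = 0.94317824; exp(-qT) = 0.99252805
C = S_0 * exp(-qT) * N(d1) - K * exp(-rT) * N(d2)
N(d1) = 0.61938376; N(d2) = 0.46978585
C = 10.3400 * 0.99252805 * 0.61938376 - 10.4200 * 0.94317824 * 0.46978585 = 1.7396

Answer: Price = 1.7396


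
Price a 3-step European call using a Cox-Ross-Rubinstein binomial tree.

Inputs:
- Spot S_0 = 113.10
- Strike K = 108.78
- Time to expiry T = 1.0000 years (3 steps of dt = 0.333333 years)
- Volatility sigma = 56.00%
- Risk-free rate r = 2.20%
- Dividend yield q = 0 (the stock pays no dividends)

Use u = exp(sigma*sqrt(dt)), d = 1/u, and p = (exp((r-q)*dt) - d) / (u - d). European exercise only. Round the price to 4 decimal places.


dt = T/N = 0.333333
u = exp(sigma*sqrt(dt)) = 1.381702; d = 1/u = 0.723745
p = (exp((r-q)*dt) - d) / (u - d) = 0.431054
Discount per step: exp(-r*dt) = 0.992693
Stock lattice S(k, i) with i counting down-moves:
  k=0: S(0,0) = 113.1000
  k=1: S(1,0) = 156.2705; S(1,1) = 81.8556
  k=2: S(2,0) = 215.9193; S(2,1) = 113.1000; S(2,2) = 59.2426
  k=3: S(3,0) = 298.3361; S(3,1) = 156.2705; S(3,2) = 81.8556; S(3,3) = 42.8765
Terminal payoffs V(N, i) = max(S_T - K, 0):
  V(3,0) = 189.556139; V(3,1) = 47.490508; V(3,2) = 0.000000; V(3,3) = 0.000000
Backward induction: V(k, i) = exp(-r*dt) * [p * V(k+1, i) + (1-p) * V(k+1, i+1)].
  V(2,0) = exp(-r*dt) * [p*189.556139 + (1-p)*47.490508] = 107.934093
  V(2,1) = exp(-r*dt) * [p*47.490508 + (1-p)*0.000000] = 20.321420
  V(2,2) = exp(-r*dt) * [p*0.000000 + (1-p)*0.000000] = 0.000000
  V(1,0) = exp(-r*dt) * [p*107.934093 + (1-p)*20.321420] = 57.662830
  V(1,1) = exp(-r*dt) * [p*20.321420 + (1-p)*0.000000] = 8.695634
  V(0,0) = exp(-r*dt) * [p*57.662830 + (1-p)*8.695634] = 29.585401

Answer: Price = V(0,0) = 29.5854


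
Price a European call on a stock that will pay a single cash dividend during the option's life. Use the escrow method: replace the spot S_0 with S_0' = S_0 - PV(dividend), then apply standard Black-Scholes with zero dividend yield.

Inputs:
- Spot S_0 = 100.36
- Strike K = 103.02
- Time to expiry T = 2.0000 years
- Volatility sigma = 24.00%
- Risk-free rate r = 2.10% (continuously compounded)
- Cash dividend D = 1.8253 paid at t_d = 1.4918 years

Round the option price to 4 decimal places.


PV(D) = D * exp(-r * t_d) = 1.8253 * 0.96915783 = 1.76900379
S_0' = S_0 - PV(D) = 100.3600 - 1.76900379 = 98.59099621
d1 = (ln(S_0'/K) + (r + sigma^2/2)*T) / (sigma*sqrt(T)) = 0.16398041
d2 = d1 - sigma*sqrt(T) = -0.17543084
exp(-rT) = 0.95886978
N(d1) = 0.56512672; N(d2) = 0.43037055
C = S_0' * N(d1) - K * exp(-rT) * N(d2) = 98.59099621 * 0.56512672 - 103.0200 * 0.95886978 * 0.43037055 = 13.2032

Answer: Price = 13.2032


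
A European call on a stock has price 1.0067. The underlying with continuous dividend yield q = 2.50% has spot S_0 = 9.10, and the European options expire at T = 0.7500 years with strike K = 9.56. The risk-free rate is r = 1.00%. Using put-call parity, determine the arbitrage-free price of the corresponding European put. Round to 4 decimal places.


Answer: Put price = 1.5643

Derivation:
Put-call parity: C - P = S_0 * exp(-qT) - K * exp(-rT).
S_0 * exp(-qT) = 9.1000 * 0.98142469 = 8.93096466
K * exp(-rT) = 9.5600 * 0.99252805 = 9.48856820
P = C - S*exp(-qT) + K*exp(-rT)
P = 1.0067 - 8.93096466 + 9.48856820 = 1.5643


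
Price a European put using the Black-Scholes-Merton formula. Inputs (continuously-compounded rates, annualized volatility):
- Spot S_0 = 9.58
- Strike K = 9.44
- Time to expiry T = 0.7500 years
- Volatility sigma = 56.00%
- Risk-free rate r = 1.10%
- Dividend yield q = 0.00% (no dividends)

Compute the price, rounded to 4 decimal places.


d1 = (ln(S/K) + (r - q + 0.5*sigma^2) * T) / (sigma * sqrt(T)) = 0.28985378
d2 = d1 - sigma * sqrt(T) = -0.19512045
exp(-rT) = 0.99178394; exp(-qT) = 1.00000000
P = K * exp(-rT) * N(-d2) - S_0 * exp(-qT) * N(-d1)
N(-d1) = 0.38596405; N(-d2) = 0.57735067
P = 9.4400 * 0.99178394 * 0.57735067 - 9.5800 * 1.00000000 * 0.38596405 = 1.7079

Answer: Price = 1.7079


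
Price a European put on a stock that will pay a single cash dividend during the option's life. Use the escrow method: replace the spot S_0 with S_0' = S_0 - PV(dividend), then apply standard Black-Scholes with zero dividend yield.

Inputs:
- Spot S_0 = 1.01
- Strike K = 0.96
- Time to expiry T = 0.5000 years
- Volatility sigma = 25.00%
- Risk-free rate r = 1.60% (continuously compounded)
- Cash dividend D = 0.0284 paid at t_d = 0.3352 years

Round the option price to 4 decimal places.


PV(D) = D * exp(-r * t_d) = 0.0284 * 0.99465116 = 0.02824809
S_0' = S_0 - PV(D) = 1.0100 - 0.02824809 = 0.98175191
d1 = (ln(S_0'/K) + (r + sigma^2/2)*T) / (sigma*sqrt(T)) = 0.26038699
d2 = d1 - sigma*sqrt(T) = 0.08361029
exp(-rT) = 0.99203191
N(-d1) = 0.39728264; N(-d2) = 0.46668314
P = K * exp(-rT) * N(-d2) - S_0' * N(-d1) = 0.9600 * 0.99203191 * 0.46668314 - 0.98175191 * 0.39728264 = 0.0544

Answer: Price = 0.0544


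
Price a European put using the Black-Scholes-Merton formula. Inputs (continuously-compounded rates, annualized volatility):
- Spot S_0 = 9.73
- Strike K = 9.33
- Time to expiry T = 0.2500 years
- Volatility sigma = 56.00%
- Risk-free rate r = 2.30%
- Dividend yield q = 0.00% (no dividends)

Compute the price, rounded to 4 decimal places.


Answer: Price = 0.8466

Derivation:
d1 = (ln(S/K) + (r - q + 0.5*sigma^2) * T) / (sigma * sqrt(T)) = 0.31046029
d2 = d1 - sigma * sqrt(T) = 0.03046029
exp(-rT) = 0.99426650; exp(-qT) = 1.00000000
P = K * exp(-rT) * N(-d2) - S_0 * exp(-qT) * N(-d1)
N(-d1) = 0.37810548; N(-d2) = 0.48784998
P = 9.3300 * 0.99426650 * 0.48784998 - 9.7300 * 1.00000000 * 0.37810548 = 0.8466


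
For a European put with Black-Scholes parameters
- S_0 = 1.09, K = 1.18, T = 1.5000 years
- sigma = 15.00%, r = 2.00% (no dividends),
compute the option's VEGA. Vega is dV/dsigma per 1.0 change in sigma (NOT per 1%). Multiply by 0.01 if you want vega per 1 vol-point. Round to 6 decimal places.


d1 = -0.1766993436; d2 = -0.3604110744
phi(d1) = 0.3927626230; exp(-qT) = 1.0000000000; exp(-rT) = 0.9704455335
Vega = S * exp(-qT) * phi(d1) * sqrt(T) = 1.0900 * 1.0000000000 * 0.3927626230 * 1.2247448714 = 0.524327

Answer: Vega = 0.524327


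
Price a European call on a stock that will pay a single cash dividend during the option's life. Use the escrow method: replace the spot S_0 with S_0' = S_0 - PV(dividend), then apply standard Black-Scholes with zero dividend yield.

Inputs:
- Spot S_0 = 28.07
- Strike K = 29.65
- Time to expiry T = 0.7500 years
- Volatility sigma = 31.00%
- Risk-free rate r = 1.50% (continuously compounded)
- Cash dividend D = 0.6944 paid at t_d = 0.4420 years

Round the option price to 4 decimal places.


Answer: Price = 2.1552

Derivation:
PV(D) = D * exp(-r * t_d) = 0.6944 * 0.99339193 = 0.68981136
S_0' = S_0 - PV(D) = 28.0700 - 0.68981136 = 27.38018864
d1 = (ln(S_0'/K) + (r + sigma^2/2)*T) / (sigma*sqrt(T)) = -0.12051690
d2 = d1 - sigma*sqrt(T) = -0.38898477
exp(-rT) = 0.98881304
N(d1) = 0.45203685; N(d2) = 0.34864370
C = S_0' * N(d1) - K * exp(-rT) * N(d2) = 27.38018864 * 0.45203685 - 29.6500 * 0.98881304 * 0.34864370 = 2.1552


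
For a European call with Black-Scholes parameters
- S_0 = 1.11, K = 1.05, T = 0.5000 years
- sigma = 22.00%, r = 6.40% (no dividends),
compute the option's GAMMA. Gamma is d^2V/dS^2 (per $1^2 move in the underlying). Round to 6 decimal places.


d1 = 0.6407020694; d2 = 0.4851385775
phi(d1) = 0.3249161584; exp(-qT) = 1.0000000000; exp(-rT) = 0.9685065821
Gamma = exp(-qT) * phi(d1) / (S * sigma * sqrt(T)) = 1.0000000000 * 0.3249161584 / (1.1100 * 0.2200 * 0.7071067812) = 1.881658

Answer: Gamma = 1.881658


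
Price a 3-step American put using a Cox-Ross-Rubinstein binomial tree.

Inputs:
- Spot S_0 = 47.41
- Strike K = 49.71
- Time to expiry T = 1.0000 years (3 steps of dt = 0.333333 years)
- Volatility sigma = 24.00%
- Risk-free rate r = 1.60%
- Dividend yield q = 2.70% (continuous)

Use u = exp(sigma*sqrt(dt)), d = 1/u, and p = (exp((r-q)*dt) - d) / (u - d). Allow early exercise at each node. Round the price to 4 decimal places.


dt = T/N = 0.333333
u = exp(sigma*sqrt(dt)) = 1.148623; d = 1/u = 0.870607
p = (exp((r-q)*dt) - d) / (u - d) = 0.452250
Discount per step: exp(-r*dt) = 0.994681
Stock lattice S(k, i) with i counting down-moves:
  k=0: S(0,0) = 47.4100
  k=1: S(1,0) = 54.4562; S(1,1) = 41.2755
  k=2: S(2,0) = 62.5497; S(2,1) = 47.4100; S(2,2) = 35.9348
  k=3: S(3,0) = 71.8460; S(3,1) = 54.4562; S(3,2) = 41.2755; S(3,3) = 31.2851
Terminal payoffs V(N, i) = max(K - S_T, 0):
  V(3,0) = 0.000000; V(3,1) = 0.000000; V(3,2) = 8.434500; V(3,3) = 18.424930
Backward induction: V(k, i) = exp(-r*dt) * [p * V(k+1, i) + (1-p) * V(k+1, i+1)]; then take max(V_cont, immediate exercise) for American.
  V(2,0) = exp(-r*dt) * [p*0.000000 + (1-p)*0.000000] = 0.000000; exercise = 0.000000; V(2,0) = max -> 0.000000
  V(2,1) = exp(-r*dt) * [p*0.000000 + (1-p)*8.434500] = 4.595425; exercise = 2.300000; V(2,1) = max -> 4.595425
  V(2,2) = exp(-r*dt) * [p*8.434500 + (1-p)*18.424930] = 13.832788; exercise = 13.775241; V(2,2) = max -> 13.832788
  V(1,0) = exp(-r*dt) * [p*0.000000 + (1-p)*4.595425] = 2.503756; exercise = 0.000000; V(1,0) = max -> 2.503756
  V(1,1) = exp(-r*dt) * [p*4.595425 + (1-p)*13.832788] = 9.603836; exercise = 8.434500; V(1,1) = max -> 9.603836
  V(0,0) = exp(-r*dt) * [p*2.503756 + (1-p)*9.603836] = 6.358822; exercise = 2.300000; V(0,0) = max -> 6.358822

Answer: Price = V(0,0) = 6.3588


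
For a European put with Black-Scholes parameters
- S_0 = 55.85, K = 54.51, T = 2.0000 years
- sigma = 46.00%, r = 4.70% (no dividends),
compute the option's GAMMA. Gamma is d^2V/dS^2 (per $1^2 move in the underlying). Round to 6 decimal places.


d1 = 0.5070960242; d2 = -0.1434422145
phi(d1) = 0.3508095757; exp(-qT) = 1.0000000000; exp(-rT) = 0.9102827622
Gamma = exp(-qT) * phi(d1) / (S * sigma * sqrt(T)) = 1.0000000000 * 0.3508095757 / (55.8500 * 0.4600 * 1.4142135624) = 0.009656

Answer: Gamma = 0.009656


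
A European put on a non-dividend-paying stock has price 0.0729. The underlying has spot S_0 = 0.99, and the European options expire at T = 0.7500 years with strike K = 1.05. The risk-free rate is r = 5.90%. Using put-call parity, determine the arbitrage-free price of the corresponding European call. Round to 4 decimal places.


Put-call parity: C - P = S_0 * exp(-qT) - K * exp(-rT).
S_0 * exp(-qT) = 0.9900 * 1.00000000 = 0.99000000
K * exp(-rT) = 1.0500 * 0.95671475 = 1.00455049
C = P + S*exp(-qT) - K*exp(-rT)
C = 0.0729 + 0.99000000 - 1.00455049 = 0.0583

Answer: Call price = 0.0583


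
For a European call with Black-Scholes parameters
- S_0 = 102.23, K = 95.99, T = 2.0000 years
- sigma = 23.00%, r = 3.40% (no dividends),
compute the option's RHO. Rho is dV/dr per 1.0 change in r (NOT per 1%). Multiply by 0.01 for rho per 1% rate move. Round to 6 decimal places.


d1 = 0.5653200579; d2 = 0.2400509386
phi(d1) = 0.3400264341; exp(-qT) = 1.0000000000; exp(-rT) = 0.9342604736
N(d2) = 0.5948546162
Rho = K*T*exp(-rT)*N(d2) = 95.9900 * 2.0000 * 0.9342604736 * 0.5948546162 = 106.692723

Answer: Rho = 106.692723


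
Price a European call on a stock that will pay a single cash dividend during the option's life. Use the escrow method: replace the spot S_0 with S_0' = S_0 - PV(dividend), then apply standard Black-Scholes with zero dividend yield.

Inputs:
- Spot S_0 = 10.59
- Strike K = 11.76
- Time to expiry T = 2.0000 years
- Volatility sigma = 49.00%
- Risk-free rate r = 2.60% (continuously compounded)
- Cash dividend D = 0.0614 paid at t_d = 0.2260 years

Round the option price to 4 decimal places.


PV(D) = D * exp(-r * t_d) = 0.0614 * 0.99414123 = 0.06104027
S_0' = S_0 - PV(D) = 10.5900 - 0.06104027 = 10.52895973
d1 = (ln(S_0'/K) + (r + sigma^2/2)*T) / (sigma*sqrt(T)) = 0.26195505
d2 = d1 - sigma*sqrt(T) = -0.43100960
exp(-rT) = 0.94932887
N(d1) = 0.60332195; N(d2) = 0.33323070
C = S_0' * N(d1) - K * exp(-rT) * N(d2) = 10.52895973 * 0.60332195 - 11.7600 * 0.94932887 * 0.33323070 = 2.6321

Answer: Price = 2.6321


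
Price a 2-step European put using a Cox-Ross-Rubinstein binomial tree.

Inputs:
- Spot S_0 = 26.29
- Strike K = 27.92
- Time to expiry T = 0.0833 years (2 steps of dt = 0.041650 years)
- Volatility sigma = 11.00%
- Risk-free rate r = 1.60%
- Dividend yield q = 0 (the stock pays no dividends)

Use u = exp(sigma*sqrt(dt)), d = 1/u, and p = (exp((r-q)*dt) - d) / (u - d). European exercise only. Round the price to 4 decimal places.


dt = T/N = 0.041650
u = exp(sigma*sqrt(dt)) = 1.022703; d = 1/u = 0.977801
p = (exp((r-q)*dt) - d) / (u - d) = 0.509234
Discount per step: exp(-r*dt) = 0.999334
Stock lattice S(k, i) with i counting down-moves:
  k=0: S(0,0) = 26.2900
  k=1: S(1,0) = 26.8869; S(1,1) = 25.7064
  k=2: S(2,0) = 27.4973; S(2,1) = 26.2900; S(2,2) = 25.1357
Terminal payoffs V(N, i) = max(K - S_T, 0):
  V(2,0) = 0.422723; V(2,1) = 1.630000; V(2,2) = 2.784271
Backward induction: V(k, i) = exp(-r*dt) * [p * V(k+1, i) + (1-p) * V(k+1, i+1)].
  V(1,0) = exp(-r*dt) * [p*0.422723 + (1-p)*1.630000] = 1.014537
  V(1,1) = exp(-r*dt) * [p*1.630000 + (1-p)*2.784271] = 2.195014
  V(0,0) = exp(-r*dt) * [p*1.014537 + (1-p)*2.195014] = 1.592813

Answer: Price = V(0,0) = 1.5928


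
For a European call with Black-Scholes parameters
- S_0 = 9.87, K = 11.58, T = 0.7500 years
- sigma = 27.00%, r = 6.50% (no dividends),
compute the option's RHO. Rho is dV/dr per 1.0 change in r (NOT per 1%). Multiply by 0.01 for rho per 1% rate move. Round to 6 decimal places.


Answer: Rho = 2.291351

Derivation:
d1 = -0.3579234612; d2 = -0.5917503202
phi(d1) = 0.3741894215; exp(-qT) = 1.0000000000; exp(-rT) = 0.9524192047
N(d2) = 0.2770088975
Rho = K*T*exp(-rT)*N(d2) = 11.5800 * 0.7500 * 0.9524192047 * 0.2770088975 = 2.291351


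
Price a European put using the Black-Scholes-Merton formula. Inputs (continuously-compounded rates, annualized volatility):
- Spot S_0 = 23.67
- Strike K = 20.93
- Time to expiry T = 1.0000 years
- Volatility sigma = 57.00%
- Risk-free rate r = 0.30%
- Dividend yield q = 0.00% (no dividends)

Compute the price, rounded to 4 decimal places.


d1 = (ln(S/K) + (r - q + 0.5*sigma^2) * T) / (sigma * sqrt(T)) = 0.50609629
d2 = d1 - sigma * sqrt(T) = -0.06390371
exp(-rT) = 0.99700450; exp(-qT) = 1.00000000
P = K * exp(-rT) * N(-d2) - S_0 * exp(-qT) * N(-d1)
N(-d1) = 0.30639453; N(-d2) = 0.52547655
P = 20.9300 * 0.99700450 * 0.52547655 - 23.6700 * 1.00000000 * 0.30639453 = 3.7129

Answer: Price = 3.7129


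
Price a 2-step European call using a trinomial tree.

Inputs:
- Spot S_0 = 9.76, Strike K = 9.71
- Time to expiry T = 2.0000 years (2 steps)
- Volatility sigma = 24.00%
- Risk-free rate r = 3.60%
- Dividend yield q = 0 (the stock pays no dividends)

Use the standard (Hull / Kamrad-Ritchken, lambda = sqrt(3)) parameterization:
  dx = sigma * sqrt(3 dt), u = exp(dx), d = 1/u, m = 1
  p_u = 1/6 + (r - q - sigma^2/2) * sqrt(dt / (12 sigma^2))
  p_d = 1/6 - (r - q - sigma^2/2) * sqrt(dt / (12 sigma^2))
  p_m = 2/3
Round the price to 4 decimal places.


dt = T/N = 1.000000; dx = sigma*sqrt(3*dt) = 0.415692
u = exp(dx) = 1.515419; d = 1/u = 0.659883
p_u = 0.175327, p_m = 0.666667, p_d = 0.158006
Discount per step: exp(-r*dt) = 0.964640
Stock lattice S(k, j) with j the centered position index:
  k=0: S(0,+0) = 9.7600
  k=1: S(1,-1) = 6.4405; S(1,+0) = 9.7600; S(1,+1) = 14.7905
  k=2: S(2,-2) = 4.2500; S(2,-1) = 6.4405; S(2,+0) = 9.7600; S(2,+1) = 14.7905; S(2,+2) = 22.4138
Terminal payoffs V(N, j) = max(S_T - K, 0):
  V(2,-2) = 0.000000; V(2,-1) = 0.000000; V(2,+0) = 0.050000; V(2,+1) = 5.080493; V(2,+2) = 12.703799
Backward induction: V(k, j) = exp(-r*dt) * [p_u * V(k+1, j+1) + p_m * V(k+1, j) + p_d * V(k+1, j-1)]
  V(1,-1) = exp(-r*dt) * [p_u*0.050000 + p_m*0.000000 + p_d*0.000000] = 0.008456
  V(1,+0) = exp(-r*dt) * [p_u*5.080493 + p_m*0.050000 + p_d*0.000000] = 0.891405
  V(1,+1) = exp(-r*dt) * [p_u*12.703799 + p_m*5.080493 + p_d*0.050000] = 5.423414
  V(0,+0) = exp(-r*dt) * [p_u*5.423414 + p_m*0.891405 + p_d*0.008456] = 1.491794

Answer: Price = V(0,0) = 1.4918


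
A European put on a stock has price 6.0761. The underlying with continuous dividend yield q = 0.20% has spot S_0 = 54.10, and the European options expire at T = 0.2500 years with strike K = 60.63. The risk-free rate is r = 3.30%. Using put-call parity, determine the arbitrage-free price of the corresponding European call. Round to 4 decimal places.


Put-call parity: C - P = S_0 * exp(-qT) - K * exp(-rT).
S_0 * exp(-qT) = 54.1000 * 0.99950012 = 54.07295676
K * exp(-rT) = 60.6300 * 0.99178394 = 60.13186015
C = P + S*exp(-qT) - K*exp(-rT)
C = 6.0761 + 54.07295676 - 60.13186015 = 0.0172

Answer: Call price = 0.0172


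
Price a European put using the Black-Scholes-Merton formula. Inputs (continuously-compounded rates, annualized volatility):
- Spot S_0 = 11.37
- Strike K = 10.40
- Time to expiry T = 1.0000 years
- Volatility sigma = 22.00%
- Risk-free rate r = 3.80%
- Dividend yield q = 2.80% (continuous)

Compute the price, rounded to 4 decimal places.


Answer: Price = 0.4925

Derivation:
d1 = (ln(S/K) + (r - q + 0.5*sigma^2) * T) / (sigma * sqrt(T)) = 0.56078410
d2 = d1 - sigma * sqrt(T) = 0.34078410
exp(-rT) = 0.96271294; exp(-qT) = 0.97238837
P = K * exp(-rT) * N(-d2) - S_0 * exp(-qT) * N(-d1)
N(-d1) = 0.28747236; N(-d2) = 0.36663306
P = 10.4000 * 0.96271294 * 0.36663306 - 11.3700 * 0.97238837 * 0.28747236 = 0.4925


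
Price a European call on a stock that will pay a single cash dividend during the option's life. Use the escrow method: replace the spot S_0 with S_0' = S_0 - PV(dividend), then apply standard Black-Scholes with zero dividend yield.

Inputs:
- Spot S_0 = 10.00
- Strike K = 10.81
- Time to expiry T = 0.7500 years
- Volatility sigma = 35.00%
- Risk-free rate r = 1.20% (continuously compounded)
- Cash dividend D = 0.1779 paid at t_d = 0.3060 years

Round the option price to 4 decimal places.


Answer: Price = 0.8416

Derivation:
PV(D) = D * exp(-r * t_d) = 0.1779 * 0.99633473 = 0.17724795
S_0' = S_0 - PV(D) = 10.0000 - 0.17724795 = 9.82275205
d1 = (ln(S_0'/K) + (r + sigma^2/2)*T) / (sigma*sqrt(T)) = -0.13471330
d2 = d1 - sigma*sqrt(T) = -0.43782219
exp(-rT) = 0.99104038
N(d1) = 0.44641928; N(d2) = 0.33075759
C = S_0' * N(d1) - K * exp(-rT) * N(d2) = 9.82275205 * 0.44641928 - 10.8100 * 0.99104038 * 0.33075759 = 0.8416


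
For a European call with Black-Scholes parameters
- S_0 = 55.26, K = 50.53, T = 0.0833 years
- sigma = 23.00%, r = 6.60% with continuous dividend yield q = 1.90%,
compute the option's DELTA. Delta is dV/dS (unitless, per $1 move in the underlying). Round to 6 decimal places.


Answer: Delta = 0.923625

Derivation:
d1 = 1.4401567348; d2 = 1.3737747342
phi(d1) = 0.1414280399; exp(-qT) = 0.9984185518; exp(-rT) = 0.9945172852
N(d1) = 0.9250884697
Delta = exp(-qT) * N(d1) = 0.9984185518 * 0.9250884697 = 0.923625


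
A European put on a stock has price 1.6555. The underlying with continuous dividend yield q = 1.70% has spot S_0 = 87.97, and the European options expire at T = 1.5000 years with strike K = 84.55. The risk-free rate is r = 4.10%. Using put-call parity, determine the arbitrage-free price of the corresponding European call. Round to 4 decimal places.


Answer: Call price = 7.9038

Derivation:
Put-call parity: C - P = S_0 * exp(-qT) - K * exp(-rT).
S_0 * exp(-qT) = 87.9700 * 0.97482238 = 85.75512468
K * exp(-rT) = 84.5500 * 0.94035295 = 79.50684156
C = P + S*exp(-qT) - K*exp(-rT)
C = 1.6555 + 85.75512468 - 79.50684156 = 7.9038


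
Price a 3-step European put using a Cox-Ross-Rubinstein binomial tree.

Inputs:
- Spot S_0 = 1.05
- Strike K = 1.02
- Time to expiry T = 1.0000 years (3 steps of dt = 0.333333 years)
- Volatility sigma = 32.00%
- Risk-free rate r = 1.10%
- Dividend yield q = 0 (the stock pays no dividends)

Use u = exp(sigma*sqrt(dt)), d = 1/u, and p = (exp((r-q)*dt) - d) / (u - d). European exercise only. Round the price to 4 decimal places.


Answer: Price = V(0,0) = 0.1217

Derivation:
dt = T/N = 0.333333
u = exp(sigma*sqrt(dt)) = 1.202920; d = 1/u = 0.831310
p = (exp((r-q)*dt) - d) / (u - d) = 0.463828
Discount per step: exp(-r*dt) = 0.996340
Stock lattice S(k, i) with i counting down-moves:
  k=0: S(0,0) = 1.0500
  k=1: S(1,0) = 1.2631; S(1,1) = 0.8729
  k=2: S(2,0) = 1.5194; S(2,1) = 1.0500; S(2,2) = 0.7256
  k=3: S(3,0) = 1.8277; S(3,1) = 1.2631; S(3,2) = 0.8729; S(3,3) = 0.6032
Terminal payoffs V(N, i) = max(K - S_T, 0):
  V(3,0) = 0.000000; V(3,1) = 0.000000; V(3,2) = 0.147124; V(3,3) = 0.416776
Backward induction: V(k, i) = exp(-r*dt) * [p * V(k+1, i) + (1-p) * V(k+1, i+1)].
  V(2,0) = exp(-r*dt) * [p*0.000000 + (1-p)*0.000000] = 0.000000
  V(2,1) = exp(-r*dt) * [p*0.000000 + (1-p)*0.147124] = 0.078595
  V(2,2) = exp(-r*dt) * [p*0.147124 + (1-p)*0.416776] = 0.290636
  V(1,0) = exp(-r*dt) * [p*0.000000 + (1-p)*0.078595] = 0.041986
  V(1,1) = exp(-r*dt) * [p*0.078595 + (1-p)*0.290636] = 0.191582
  V(0,0) = exp(-r*dt) * [p*0.041986 + (1-p)*0.191582] = 0.121748


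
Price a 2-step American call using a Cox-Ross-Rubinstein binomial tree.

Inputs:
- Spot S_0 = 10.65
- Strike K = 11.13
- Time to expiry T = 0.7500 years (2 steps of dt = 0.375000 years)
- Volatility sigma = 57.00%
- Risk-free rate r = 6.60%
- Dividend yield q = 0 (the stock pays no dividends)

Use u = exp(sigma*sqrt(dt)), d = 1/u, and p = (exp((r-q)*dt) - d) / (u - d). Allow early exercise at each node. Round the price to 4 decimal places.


Answer: Price = V(0,0) = 1.9697

Derivation:
dt = T/N = 0.375000
u = exp(sigma*sqrt(dt)) = 1.417723; d = 1/u = 0.705356
p = (exp((r-q)*dt) - d) / (u - d) = 0.448789
Discount per step: exp(-r*dt) = 0.975554
Stock lattice S(k, i) with i counting down-moves:
  k=0: S(0,0) = 10.6500
  k=1: S(1,0) = 15.0988; S(1,1) = 7.5120
  k=2: S(2,0) = 21.4059; S(2,1) = 10.6500; S(2,2) = 5.2987
Terminal payoffs V(N, i) = max(S_T - K, 0):
  V(2,0) = 10.275855; V(2,1) = 0.000000; V(2,2) = 0.000000
Backward induction: V(k, i) = exp(-r*dt) * [p * V(k+1, i) + (1-p) * V(k+1, i+1)]; then take max(V_cont, immediate exercise) for American.
  V(1,0) = exp(-r*dt) * [p*10.275855 + (1-p)*0.000000] = 4.498953; exercise = 3.968753; V(1,0) = max -> 4.498953
  V(1,1) = exp(-r*dt) * [p*0.000000 + (1-p)*0.000000] = 0.000000; exercise = 0.000000; V(1,1) = max -> 0.000000
  V(0,0) = exp(-r*dt) * [p*4.498953 + (1-p)*0.000000] = 1.969722; exercise = 0.000000; V(0,0) = max -> 1.969722


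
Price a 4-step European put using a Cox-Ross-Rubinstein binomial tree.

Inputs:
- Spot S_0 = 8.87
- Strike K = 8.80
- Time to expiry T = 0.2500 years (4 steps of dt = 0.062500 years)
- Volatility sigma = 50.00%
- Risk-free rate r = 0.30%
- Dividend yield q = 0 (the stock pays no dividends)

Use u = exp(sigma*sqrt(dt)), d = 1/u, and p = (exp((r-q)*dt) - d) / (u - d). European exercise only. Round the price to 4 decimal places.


Answer: Price = V(0,0) = 0.8006

Derivation:
dt = T/N = 0.062500
u = exp(sigma*sqrt(dt)) = 1.133148; d = 1/u = 0.882497
p = (exp((r-q)*dt) - d) / (u - d) = 0.469539
Discount per step: exp(-r*dt) = 0.999813
Stock lattice S(k, i) with i counting down-moves:
  k=0: S(0,0) = 8.8700
  k=1: S(1,0) = 10.0510; S(1,1) = 7.8277
  k=2: S(2,0) = 11.3893; S(2,1) = 8.8700; S(2,2) = 6.9080
  k=3: S(3,0) = 12.9058; S(3,1) = 10.0510; S(3,2) = 7.8277; S(3,3) = 6.0963
  k=4: S(4,0) = 14.6242; S(4,1) = 11.3893; S(4,2) = 8.8700; S(4,3) = 6.9080; S(4,4) = 5.3799
Terminal payoffs V(N, i) = max(K - S_T, 0):
  V(4,0) = 0.000000; V(4,1) = 0.000000; V(4,2) = 0.000000; V(4,3) = 1.892037; V(4,4) = 3.420073
Backward induction: V(k, i) = exp(-r*dt) * [p * V(k+1, i) + (1-p) * V(k+1, i+1)].
  V(3,0) = exp(-r*dt) * [p*0.000000 + (1-p)*0.000000] = 0.000000
  V(3,1) = exp(-r*dt) * [p*0.000000 + (1-p)*0.000000] = 0.000000
  V(3,2) = exp(-r*dt) * [p*0.000000 + (1-p)*1.892037] = 1.003464
  V(3,3) = exp(-r*dt) * [p*1.892037 + (1-p)*3.420073] = 2.702094
  V(2,0) = exp(-r*dt) * [p*0.000000 + (1-p)*0.000000] = 0.000000
  V(2,1) = exp(-r*dt) * [p*0.000000 + (1-p)*1.003464] = 0.532199
  V(2,2) = exp(-r*dt) * [p*1.003464 + (1-p)*2.702094] = 1.904165
  V(1,0) = exp(-r*dt) * [p*0.000000 + (1-p)*0.532199] = 0.282258
  V(1,1) = exp(-r*dt) * [p*0.532199 + (1-p)*1.904165] = 1.259737
  V(0,0) = exp(-r*dt) * [p*0.282258 + (1-p)*1.259737] = 0.800623


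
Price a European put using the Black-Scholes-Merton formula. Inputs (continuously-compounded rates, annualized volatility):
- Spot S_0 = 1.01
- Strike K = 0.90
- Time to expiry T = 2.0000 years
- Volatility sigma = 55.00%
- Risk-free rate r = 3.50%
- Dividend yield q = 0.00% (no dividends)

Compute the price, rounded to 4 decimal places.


d1 = (ln(S/K) + (r - q + 0.5*sigma^2) * T) / (sigma * sqrt(T)) = 0.62715338
d2 = d1 - sigma * sqrt(T) = -0.15066408
exp(-rT) = 0.93239382; exp(-qT) = 1.00000000
P = K * exp(-rT) * N(-d2) - S_0 * exp(-qT) * N(-d1)
N(-d1) = 0.26527935; N(-d2) = 0.55987965
P = 0.9000 * 0.93239382 * 0.55987965 - 1.0100 * 1.00000000 * 0.26527935 = 0.2019

Answer: Price = 0.2019


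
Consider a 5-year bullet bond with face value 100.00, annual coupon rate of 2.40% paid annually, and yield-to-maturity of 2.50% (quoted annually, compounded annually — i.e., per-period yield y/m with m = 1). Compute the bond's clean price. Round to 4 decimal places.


Answer: Price = 99.5354

Derivation:
Coupon per period c = face * coupon_rate / m = 2.400000
Periods per year m = 1; per-period yield y/m = 0.025000
Number of cashflows N = 5
Cashflows (t years, CF_t, discount factor 1/(1+y/m)^(m*t), PV):
  t = 1.0000: CF_t = 2.400000, DF = 0.975610, PV = 2.341463
  t = 2.0000: CF_t = 2.400000, DF = 0.951814, PV = 2.284355
  t = 3.0000: CF_t = 2.400000, DF = 0.928599, PV = 2.228639
  t = 4.0000: CF_t = 2.400000, DF = 0.905951, PV = 2.174282
  t = 5.0000: CF_t = 102.400000, DF = 0.883854, PV = 90.506679
Price P = sum_t PV_t = 99.535417


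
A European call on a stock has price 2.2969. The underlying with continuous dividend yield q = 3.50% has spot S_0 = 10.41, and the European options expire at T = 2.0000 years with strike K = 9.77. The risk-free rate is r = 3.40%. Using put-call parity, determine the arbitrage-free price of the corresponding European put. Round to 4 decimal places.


Answer: Put price = 1.7184

Derivation:
Put-call parity: C - P = S_0 * exp(-qT) - K * exp(-rT).
S_0 * exp(-qT) = 10.4100 * 0.93239382 = 9.70621967
K * exp(-rT) = 9.7700 * 0.93426047 = 9.12772483
P = C - S*exp(-qT) + K*exp(-rT)
P = 2.2969 - 9.70621967 + 9.12772483 = 1.7184


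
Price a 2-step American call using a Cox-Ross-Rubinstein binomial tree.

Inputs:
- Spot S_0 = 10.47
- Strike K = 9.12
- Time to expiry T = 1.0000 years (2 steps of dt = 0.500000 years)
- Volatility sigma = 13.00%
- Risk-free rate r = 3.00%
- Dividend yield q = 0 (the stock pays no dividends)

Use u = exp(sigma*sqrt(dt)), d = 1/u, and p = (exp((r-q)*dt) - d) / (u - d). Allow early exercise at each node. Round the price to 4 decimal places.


Answer: Price = V(0,0) = 1.6966

Derivation:
dt = T/N = 0.500000
u = exp(sigma*sqrt(dt)) = 1.096281; d = 1/u = 0.912175
p = (exp((r-q)*dt) - d) / (u - d) = 0.559124
Discount per step: exp(-r*dt) = 0.985112
Stock lattice S(k, i) with i counting down-moves:
  k=0: S(0,0) = 10.4700
  k=1: S(1,0) = 11.4781; S(1,1) = 9.5505
  k=2: S(2,0) = 12.5832; S(2,1) = 10.4700; S(2,2) = 8.7117
Terminal payoffs V(N, i) = max(S_T - K, 0):
  V(2,0) = 3.463190; V(2,1) = 1.350000; V(2,2) = 0.000000
Backward induction: V(k, i) = exp(-r*dt) * [p * V(k+1, i) + (1-p) * V(k+1, i+1)]; then take max(V_cont, immediate exercise) for American.
  V(1,0) = exp(-r*dt) * [p*3.463190 + (1-p)*1.350000] = 2.493845; exercise = 2.358066; V(1,0) = max -> 2.493845
  V(1,1) = exp(-r*dt) * [p*1.350000 + (1-p)*0.000000] = 0.743579; exercise = 0.430468; V(1,1) = max -> 0.743579
  V(0,0) = exp(-r*dt) * [p*2.493845 + (1-p)*0.743579] = 1.696554; exercise = 1.350000; V(0,0) = max -> 1.696554


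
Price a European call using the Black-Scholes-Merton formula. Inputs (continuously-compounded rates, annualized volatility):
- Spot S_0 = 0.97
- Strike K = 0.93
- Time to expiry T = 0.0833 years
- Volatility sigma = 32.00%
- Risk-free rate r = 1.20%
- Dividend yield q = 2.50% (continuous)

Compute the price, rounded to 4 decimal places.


Answer: Price = 0.0578

Derivation:
d1 = (ln(S/K) + (r - q + 0.5*sigma^2) * T) / (sigma * sqrt(T)) = 0.49041510
d2 = d1 - sigma * sqrt(T) = 0.39805754
exp(-rT) = 0.99900090; exp(-qT) = 0.99791967
C = S_0 * exp(-qT) * N(d1) - K * exp(-rT) * N(d2)
N(d1) = 0.68807990; N(d2) = 0.65470611
C = 0.9700 * 0.99791967 * 0.68807990 - 0.9300 * 0.99900090 * 0.65470611 = 0.0578


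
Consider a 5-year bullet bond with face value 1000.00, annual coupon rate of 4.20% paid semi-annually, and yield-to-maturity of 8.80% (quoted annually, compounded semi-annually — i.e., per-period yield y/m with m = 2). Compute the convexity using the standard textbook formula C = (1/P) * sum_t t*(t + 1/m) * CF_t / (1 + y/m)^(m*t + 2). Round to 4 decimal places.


Answer: Convexity = 21.9402

Derivation:
Coupon per period c = face * coupon_rate / m = 21.000000
Periods per year m = 2; per-period yield y/m = 0.044000
Number of cashflows N = 10
Cashflows (t years, CF_t, discount factor 1/(1+y/m)^(m*t), PV):
  t = 0.5000: CF_t = 21.000000, DF = 0.957854, PV = 20.114943
  t = 1.0000: CF_t = 21.000000, DF = 0.917485, PV = 19.267186
  t = 1.5000: CF_t = 21.000000, DF = 0.878817, PV = 18.455159
  t = 2.0000: CF_t = 21.000000, DF = 0.841779, PV = 17.677356
  t = 2.5000: CF_t = 21.000000, DF = 0.806302, PV = 16.932333
  t = 3.0000: CF_t = 21.000000, DF = 0.772320, PV = 16.218710
  t = 3.5000: CF_t = 21.000000, DF = 0.739770, PV = 15.535163
  t = 4.0000: CF_t = 21.000000, DF = 0.708592, PV = 14.880424
  t = 4.5000: CF_t = 21.000000, DF = 0.678728, PV = 14.253280
  t = 5.0000: CF_t = 1021.000000, DF = 0.650122, PV = 663.774792
Price P = sum_t PV_t = 817.109345
Convexity numerator sum_t t*(t + 1/m) * CF_t / (1+y/m)^(m*t + 2):
  t = 0.5000: term = 9.227580
  t = 1.0000: term = 26.516034
  t = 1.5000: term = 50.796999
  t = 2.0000: term = 81.093549
  t = 2.5000: term = 116.513720
  t = 3.0000: term = 156.244452
  t = 3.5000: term = 199.545915
  t = 4.0000: term = 245.746201
  t = 4.5000: term = 294.236352
  t = 5.0000: term = 16747.595075
Convexity = (1/P) * sum = 17927.515876 / 817.109345 = 21.940167


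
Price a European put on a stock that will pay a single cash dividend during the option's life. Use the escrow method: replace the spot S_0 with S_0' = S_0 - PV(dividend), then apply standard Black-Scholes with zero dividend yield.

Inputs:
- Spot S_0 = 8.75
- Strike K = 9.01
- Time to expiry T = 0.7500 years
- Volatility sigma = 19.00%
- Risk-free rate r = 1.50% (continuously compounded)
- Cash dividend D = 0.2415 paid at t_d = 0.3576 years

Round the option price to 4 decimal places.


PV(D) = D * exp(-r * t_d) = 0.2415 * 0.99465036 = 0.24020806
S_0' = S_0 - PV(D) = 8.7500 - 0.24020806 = 8.50979194
d1 = (ln(S_0'/K) + (r + sigma^2/2)*T) / (sigma*sqrt(T)) = -0.19648189
d2 = d1 - sigma*sqrt(T) = -0.36102672
exp(-rT) = 0.98881304
N(-d1) = 0.57788350; N(-d2) = 0.64096026
P = K * exp(-rT) * N(-d2) - S_0' * N(-d1) = 9.0100 * 0.98881304 * 0.64096026 - 8.50979194 * 0.57788350 = 0.7928

Answer: Price = 0.7928


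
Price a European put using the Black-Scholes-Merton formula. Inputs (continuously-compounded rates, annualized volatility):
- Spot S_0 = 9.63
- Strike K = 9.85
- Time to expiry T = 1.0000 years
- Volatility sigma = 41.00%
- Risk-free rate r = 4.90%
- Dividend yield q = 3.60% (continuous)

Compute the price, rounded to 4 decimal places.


d1 = (ln(S/K) + (r - q + 0.5*sigma^2) * T) / (sigma * sqrt(T)) = 0.18161407
d2 = d1 - sigma * sqrt(T) = -0.22838593
exp(-rT) = 0.95218113; exp(-qT) = 0.96464029
P = K * exp(-rT) * N(-d2) - S_0 * exp(-qT) * N(-d1)
N(-d1) = 0.42794280; N(-d2) = 0.59032688
P = 9.8500 * 0.95218113 * 0.59032688 - 9.6300 * 0.96464029 * 0.42794280 = 1.5613

Answer: Price = 1.5613


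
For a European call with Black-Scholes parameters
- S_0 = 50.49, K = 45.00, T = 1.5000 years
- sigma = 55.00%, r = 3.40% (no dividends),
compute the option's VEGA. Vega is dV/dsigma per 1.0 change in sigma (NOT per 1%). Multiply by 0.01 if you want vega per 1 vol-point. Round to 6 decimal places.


Answer: Vega = 20.809053

Derivation:
d1 = 0.5834058197; d2 = -0.0902038595
phi(d1) = 0.3365125926; exp(-qT) = 1.0000000000; exp(-rT) = 0.9502786705
Vega = S * exp(-qT) * phi(d1) * sqrt(T) = 50.4900 * 1.0000000000 * 0.3365125926 * 1.2247448714 = 20.809053


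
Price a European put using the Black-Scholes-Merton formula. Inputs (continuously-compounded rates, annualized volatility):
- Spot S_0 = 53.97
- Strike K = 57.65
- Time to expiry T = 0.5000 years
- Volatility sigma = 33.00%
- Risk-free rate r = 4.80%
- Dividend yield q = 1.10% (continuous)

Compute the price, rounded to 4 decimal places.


d1 = (ln(S/K) + (r - q + 0.5*sigma^2) * T) / (sigma * sqrt(T)) = -0.08672519
d2 = d1 - sigma * sqrt(T) = -0.32007043
exp(-rT) = 0.97628571; exp(-qT) = 0.99451510
P = K * exp(-rT) * N(-d2) - S_0 * exp(-qT) * N(-d1)
N(-d1) = 0.53455502; N(-d2) = 0.62554253
P = 57.6500 * 0.97628571 * 0.62554253 - 53.9700 * 0.99451510 * 0.53455502 = 6.5156

Answer: Price = 6.5156


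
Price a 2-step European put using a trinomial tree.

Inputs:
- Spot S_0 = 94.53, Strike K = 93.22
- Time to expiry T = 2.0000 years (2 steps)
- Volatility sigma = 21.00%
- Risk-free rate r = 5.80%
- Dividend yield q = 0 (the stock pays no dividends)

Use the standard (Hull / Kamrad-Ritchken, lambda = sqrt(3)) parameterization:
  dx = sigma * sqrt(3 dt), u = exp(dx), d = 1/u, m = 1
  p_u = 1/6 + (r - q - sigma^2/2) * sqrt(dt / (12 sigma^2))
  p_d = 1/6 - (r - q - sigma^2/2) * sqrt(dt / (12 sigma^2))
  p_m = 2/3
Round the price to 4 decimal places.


Answer: Price = V(0,0) = 4.4123

Derivation:
dt = T/N = 1.000000; dx = sigma*sqrt(3*dt) = 0.363731
u = exp(dx) = 1.438687; d = 1/u = 0.695078
p_u = 0.216085, p_m = 0.666667, p_d = 0.117248
Discount per step: exp(-r*dt) = 0.943650
Stock lattice S(k, j) with j the centered position index:
  k=0: S(0,+0) = 94.5300
  k=1: S(1,-1) = 65.7058; S(1,+0) = 94.5300; S(1,+1) = 135.9991
  k=2: S(2,-2) = 45.6707; S(2,-1) = 65.7058; S(2,+0) = 94.5300; S(2,+1) = 135.9991; S(2,+2) = 195.6600
Terminal payoffs V(N, j) = max(K - S_T, 0):
  V(2,-2) = 47.549348; V(2,-1) = 27.514241; V(2,+0) = 0.000000; V(2,+1) = 0.000000; V(2,+2) = 0.000000
Backward induction: V(k, j) = exp(-r*dt) * [p_u * V(k+1, j+1) + p_m * V(k+1, j) + p_d * V(k+1, j-1)]
  V(1,-1) = exp(-r*dt) * [p_u*0.000000 + p_m*27.514241 + p_d*47.549348] = 22.570129
  V(1,+0) = exp(-r*dt) * [p_u*0.000000 + p_m*0.000000 + p_d*27.514241] = 3.044211
  V(1,+1) = exp(-r*dt) * [p_u*0.000000 + p_m*0.000000 + p_d*0.000000] = 0.000000
  V(0,+0) = exp(-r*dt) * [p_u*0.000000 + p_m*3.044211 + p_d*22.570129] = 4.412301


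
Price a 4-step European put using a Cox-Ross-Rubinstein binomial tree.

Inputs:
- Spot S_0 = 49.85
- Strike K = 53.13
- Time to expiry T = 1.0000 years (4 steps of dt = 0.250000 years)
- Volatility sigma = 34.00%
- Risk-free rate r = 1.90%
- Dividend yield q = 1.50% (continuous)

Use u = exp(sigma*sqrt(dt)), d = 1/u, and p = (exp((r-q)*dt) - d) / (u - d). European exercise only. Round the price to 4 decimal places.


Answer: Price = V(0,0) = 8.5164

Derivation:
dt = T/N = 0.250000
u = exp(sigma*sqrt(dt)) = 1.185305; d = 1/u = 0.843665
p = (exp((r-q)*dt) - d) / (u - d) = 0.460531
Discount per step: exp(-r*dt) = 0.995261
Stock lattice S(k, i) with i counting down-moves:
  k=0: S(0,0) = 49.8500
  k=1: S(1,0) = 59.0874; S(1,1) = 42.0567
  k=2: S(2,0) = 70.0366; S(2,1) = 49.8500; S(2,2) = 35.4818
  k=3: S(3,0) = 83.0148; S(3,1) = 59.0874; S(3,2) = 42.0567; S(3,3) = 29.9347
  k=4: S(4,0) = 98.3978; S(4,1) = 70.0366; S(4,2) = 49.8500; S(4,3) = 35.4818; S(4,4) = 25.2549
Terminal payoffs V(N, i) = max(K - S_T, 0):
  V(4,0) = 0.000000; V(4,1) = 0.000000; V(4,2) = 3.280000; V(4,3) = 17.648249; V(4,4) = 27.875143
Backward induction: V(k, i) = exp(-r*dt) * [p * V(k+1, i) + (1-p) * V(k+1, i+1)].
  V(3,0) = exp(-r*dt) * [p*0.000000 + (1-p)*0.000000] = 0.000000
  V(3,1) = exp(-r*dt) * [p*0.000000 + (1-p)*3.280000] = 1.761075
  V(3,2) = exp(-r*dt) * [p*3.280000 + (1-p)*17.648249] = 10.978957
  V(3,3) = exp(-r*dt) * [p*17.648249 + (1-p)*27.875143] = 23.055571
  V(2,0) = exp(-r*dt) * [p*0.000000 + (1-p)*1.761075] = 0.945544
  V(2,1) = exp(-r*dt) * [p*1.761075 + (1-p)*10.978957] = 6.701930
  V(2,2) = exp(-r*dt) * [p*10.978957 + (1-p)*23.055571] = 17.411022
  V(1,0) = exp(-r*dt) * [p*0.945544 + (1-p)*6.701930] = 4.031742
  V(1,1) = exp(-r*dt) * [p*6.701930 + (1-p)*17.411022] = 12.420022
  V(0,0) = exp(-r*dt) * [p*4.031742 + (1-p)*12.420022] = 8.516414
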